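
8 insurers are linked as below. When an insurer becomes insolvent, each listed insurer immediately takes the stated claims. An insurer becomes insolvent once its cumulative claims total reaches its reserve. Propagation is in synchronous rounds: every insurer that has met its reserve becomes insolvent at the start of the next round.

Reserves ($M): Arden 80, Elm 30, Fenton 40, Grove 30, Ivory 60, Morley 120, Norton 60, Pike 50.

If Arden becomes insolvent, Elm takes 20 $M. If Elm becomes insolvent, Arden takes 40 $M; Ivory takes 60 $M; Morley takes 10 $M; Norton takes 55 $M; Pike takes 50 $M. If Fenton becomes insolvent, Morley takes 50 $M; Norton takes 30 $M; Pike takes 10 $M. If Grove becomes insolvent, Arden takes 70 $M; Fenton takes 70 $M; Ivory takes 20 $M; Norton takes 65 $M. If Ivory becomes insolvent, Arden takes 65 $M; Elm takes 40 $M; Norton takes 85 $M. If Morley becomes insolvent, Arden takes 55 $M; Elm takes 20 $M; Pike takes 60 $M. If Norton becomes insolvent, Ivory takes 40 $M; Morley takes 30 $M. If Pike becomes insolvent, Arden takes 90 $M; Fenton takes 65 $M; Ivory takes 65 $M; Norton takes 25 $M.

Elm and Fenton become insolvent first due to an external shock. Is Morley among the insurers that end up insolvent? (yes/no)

Round 1 — Elm, Fenton become insolvent (initial).
  Arden: +40 → 40 < 80
  Ivory: +60 → 60 ≥ 60
  Morley: +10+50 → 60 < 120
  Norton: +55+30 → 85 ≥ 60
  Pike: +50+10 → 60 ≥ 50
Round 2 — Ivory, Norton, Pike become insolvent.
  Arden: +65+90 → 195 ≥ 80
  Morley: +30 → 90 < 120
Round 3 — Arden becomes insolvent.
No further insolvencies.

no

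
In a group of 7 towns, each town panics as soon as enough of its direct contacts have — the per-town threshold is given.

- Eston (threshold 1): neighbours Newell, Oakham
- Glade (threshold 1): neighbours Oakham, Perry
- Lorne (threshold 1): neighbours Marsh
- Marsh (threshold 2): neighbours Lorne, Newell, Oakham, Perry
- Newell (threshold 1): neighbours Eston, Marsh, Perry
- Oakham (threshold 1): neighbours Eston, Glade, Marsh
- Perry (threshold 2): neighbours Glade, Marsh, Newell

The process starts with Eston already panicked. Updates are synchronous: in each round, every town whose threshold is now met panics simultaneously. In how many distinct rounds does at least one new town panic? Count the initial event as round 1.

Round 1 — Eston panics (initial).
Round 2 — checking thresholds:
  Newell: 1 of 3 neighbours ≥ 1, panics.
  Oakham: 1 of 3 neighbours ≥ 1, panics.
Round 3 — checking thresholds:
  Glade: 1 of 2 neighbours ≥ 1, panics.
  Marsh: 2 of 4 neighbours ≥ 2, panics.
  Perry: 1 of 3 neighbours < 2, holds.
Round 4 — checking thresholds:
  Lorne: 1 of 1 neighbours ≥ 1, panics.
  Perry: 3 of 3 neighbours ≥ 2, panics.
Round 5 — no new panics; cascade stops.

4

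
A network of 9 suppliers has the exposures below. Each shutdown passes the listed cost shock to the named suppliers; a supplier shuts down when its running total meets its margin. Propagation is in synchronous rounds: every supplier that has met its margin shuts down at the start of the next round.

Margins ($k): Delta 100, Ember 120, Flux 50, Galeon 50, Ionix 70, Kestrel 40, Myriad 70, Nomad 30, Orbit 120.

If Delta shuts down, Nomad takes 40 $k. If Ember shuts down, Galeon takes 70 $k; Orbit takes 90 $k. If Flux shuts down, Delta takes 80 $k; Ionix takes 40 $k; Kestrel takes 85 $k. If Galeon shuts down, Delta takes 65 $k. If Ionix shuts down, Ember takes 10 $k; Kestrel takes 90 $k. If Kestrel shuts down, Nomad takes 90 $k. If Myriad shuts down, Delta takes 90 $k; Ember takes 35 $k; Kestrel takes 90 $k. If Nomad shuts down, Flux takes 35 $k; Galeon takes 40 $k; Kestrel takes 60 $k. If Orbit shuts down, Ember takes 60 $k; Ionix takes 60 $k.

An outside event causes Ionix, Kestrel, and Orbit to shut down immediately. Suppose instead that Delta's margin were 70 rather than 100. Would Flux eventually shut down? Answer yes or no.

With Delta's margin at 70:
Round 1 — Ionix, Kestrel, Orbit shut down (initial).
  Ember: +10+60 → 70 < 120
  Nomad: +90 → 90 ≥ 30
Round 2 — Nomad shuts down.
  Flux: +35 → 35 < 50
  Galeon: +40 → 40 < 50
No further shutdowns.

no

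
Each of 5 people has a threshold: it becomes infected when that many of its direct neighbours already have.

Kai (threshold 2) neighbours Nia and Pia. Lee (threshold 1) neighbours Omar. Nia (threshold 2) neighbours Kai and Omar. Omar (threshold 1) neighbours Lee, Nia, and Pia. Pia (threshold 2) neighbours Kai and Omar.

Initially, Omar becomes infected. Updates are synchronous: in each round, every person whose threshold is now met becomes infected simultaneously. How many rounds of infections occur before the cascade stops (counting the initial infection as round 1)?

2

Round 1 — Omar becomes infected (initial).
Round 2 — checking thresholds:
  Lee: 1 of 1 neighbours ≥ 1, becomes infected.
  Nia: 1 of 2 neighbours < 2, holds.
  Pia: 1 of 2 neighbours < 2, holds.
Round 3 — no new infections; cascade stops.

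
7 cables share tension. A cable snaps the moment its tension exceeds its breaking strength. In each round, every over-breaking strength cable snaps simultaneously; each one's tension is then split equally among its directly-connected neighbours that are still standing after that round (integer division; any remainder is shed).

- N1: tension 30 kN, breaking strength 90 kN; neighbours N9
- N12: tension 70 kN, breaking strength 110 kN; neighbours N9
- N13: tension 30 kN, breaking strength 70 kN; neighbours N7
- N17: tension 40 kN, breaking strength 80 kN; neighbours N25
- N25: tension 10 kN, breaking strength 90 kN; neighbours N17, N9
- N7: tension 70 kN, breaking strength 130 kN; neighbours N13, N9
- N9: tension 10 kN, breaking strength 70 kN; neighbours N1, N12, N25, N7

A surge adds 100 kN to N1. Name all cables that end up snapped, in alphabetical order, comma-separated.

N1, N12, N9

Round 1 — N1 at 130 > 90. N1 snaps.
  N1 sheds 130 kN to N9: 130 each.
    N9: 10+130 = 140 > 70
Round 2 — N9 snaps.
  N9 sheds 140 kN to N12, N25, N7: 46 each (2 lost).
    N12: 70+46 = 116 > 110
    N25: 10+46 = 56 ≤ 90
    N7: 70+46 = 116 ≤ 130
Round 3 — N12 snaps.
  N12 sheds 116 kN: no online neighbours, lost.
No further breaks.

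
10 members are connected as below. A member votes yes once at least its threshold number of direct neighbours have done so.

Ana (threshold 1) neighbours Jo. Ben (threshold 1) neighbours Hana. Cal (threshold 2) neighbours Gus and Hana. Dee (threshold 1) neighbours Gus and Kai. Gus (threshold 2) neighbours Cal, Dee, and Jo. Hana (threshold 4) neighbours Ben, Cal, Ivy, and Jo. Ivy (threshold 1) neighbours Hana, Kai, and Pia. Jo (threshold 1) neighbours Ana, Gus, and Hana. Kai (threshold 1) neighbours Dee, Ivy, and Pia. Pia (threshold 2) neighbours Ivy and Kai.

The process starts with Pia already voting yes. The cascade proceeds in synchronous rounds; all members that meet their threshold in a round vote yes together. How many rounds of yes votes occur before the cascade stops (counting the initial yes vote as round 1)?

3

Round 1 — Pia votes yes (initial).
Round 2 — checking thresholds:
  Ivy: 1 of 3 neighbours ≥ 1, votes yes.
  Kai: 1 of 3 neighbours ≥ 1, votes yes.
Round 3 — checking thresholds:
  Dee: 1 of 2 neighbours ≥ 1, votes yes.
  Hana: 1 of 4 neighbours < 4, holds.
Round 4 — no new yes votes; cascade stops.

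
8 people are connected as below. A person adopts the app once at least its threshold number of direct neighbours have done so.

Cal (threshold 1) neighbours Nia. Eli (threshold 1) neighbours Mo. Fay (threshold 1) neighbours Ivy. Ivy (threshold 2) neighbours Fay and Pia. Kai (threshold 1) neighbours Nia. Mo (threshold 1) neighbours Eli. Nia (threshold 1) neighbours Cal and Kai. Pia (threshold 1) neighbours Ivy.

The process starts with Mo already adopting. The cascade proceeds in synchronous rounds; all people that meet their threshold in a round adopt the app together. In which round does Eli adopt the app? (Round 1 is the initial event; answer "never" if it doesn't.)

Round 1 — Mo adopts the app (initial).
Round 2 — checking thresholds:
  Eli: 1 of 1 neighbours ≥ 1, adopts the app.
Round 3 — no new adoptions; cascade stops.

2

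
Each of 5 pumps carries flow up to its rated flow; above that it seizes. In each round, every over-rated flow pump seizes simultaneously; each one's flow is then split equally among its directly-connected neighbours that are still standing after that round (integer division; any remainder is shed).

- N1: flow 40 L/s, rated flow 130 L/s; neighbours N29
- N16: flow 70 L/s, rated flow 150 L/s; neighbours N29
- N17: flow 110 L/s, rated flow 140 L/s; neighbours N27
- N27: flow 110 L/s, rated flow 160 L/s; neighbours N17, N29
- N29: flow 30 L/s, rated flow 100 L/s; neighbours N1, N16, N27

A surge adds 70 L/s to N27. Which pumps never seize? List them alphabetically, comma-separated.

Round 1 — N27 at 180 > 160. N27 seizes.
  N27 sheds 180 L/s to N17, N29: 90 each.
    N17: 110+90 = 200 > 140
    N29: 30+90 = 120 > 100
Round 2 — N17, N29 seize.
  N17 sheds 200 L/s: no online neighbours, lost.
  N29 sheds 120 L/s to N1, N16: 60 each.
    N1: 40+60 = 100 ≤ 130
    N16: 70+60 = 130 ≤ 150
No further seizures.

N1, N16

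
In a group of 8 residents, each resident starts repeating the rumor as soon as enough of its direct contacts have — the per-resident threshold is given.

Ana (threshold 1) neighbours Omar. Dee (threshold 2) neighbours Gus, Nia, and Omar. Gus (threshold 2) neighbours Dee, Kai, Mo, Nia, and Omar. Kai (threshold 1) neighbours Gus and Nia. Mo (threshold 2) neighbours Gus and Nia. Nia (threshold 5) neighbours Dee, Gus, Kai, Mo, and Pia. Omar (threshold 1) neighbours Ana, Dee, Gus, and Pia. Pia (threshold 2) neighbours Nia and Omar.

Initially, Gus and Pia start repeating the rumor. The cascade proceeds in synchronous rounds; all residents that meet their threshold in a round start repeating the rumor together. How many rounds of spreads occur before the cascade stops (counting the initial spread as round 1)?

Round 1 — Gus, Pia start repeating the rumor (initial).
Round 2 — checking thresholds:
  Dee: 1 of 3 neighbours < 2, not yet.
  Kai: 1 of 2 neighbours ≥ 1, starts repeating the rumor.
  Mo: 1 of 2 neighbours < 2, not yet.
  Nia: 2 of 5 neighbours < 5, not yet.
  Omar: 2 of 4 neighbours ≥ 1, starts repeating the rumor.
Round 3 — checking thresholds:
  Ana: 1 of 1 neighbours ≥ 1, starts repeating the rumor.
  Dee: 2 of 3 neighbours ≥ 2, starts repeating the rumor.
  Mo: 1 of 2 neighbours < 2, not yet.
  Nia: 3 of 5 neighbours < 5, not yet.
Round 4 — no new spreads; cascade stops.

3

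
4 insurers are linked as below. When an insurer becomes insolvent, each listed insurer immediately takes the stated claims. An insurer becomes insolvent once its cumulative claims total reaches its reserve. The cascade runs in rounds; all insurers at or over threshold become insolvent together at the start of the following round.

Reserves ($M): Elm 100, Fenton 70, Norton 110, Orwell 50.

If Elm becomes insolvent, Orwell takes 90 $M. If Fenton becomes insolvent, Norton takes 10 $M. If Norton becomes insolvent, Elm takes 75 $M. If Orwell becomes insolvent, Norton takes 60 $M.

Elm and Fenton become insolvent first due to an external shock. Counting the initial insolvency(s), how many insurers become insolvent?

Round 1 — Elm, Fenton become insolvent (initial).
  Norton: +10 → 10 < 110
  Orwell: +90 → 90 ≥ 50
Round 2 — Orwell becomes insolvent.
  Norton: +60 → 70 < 110
No further insolvencies.

3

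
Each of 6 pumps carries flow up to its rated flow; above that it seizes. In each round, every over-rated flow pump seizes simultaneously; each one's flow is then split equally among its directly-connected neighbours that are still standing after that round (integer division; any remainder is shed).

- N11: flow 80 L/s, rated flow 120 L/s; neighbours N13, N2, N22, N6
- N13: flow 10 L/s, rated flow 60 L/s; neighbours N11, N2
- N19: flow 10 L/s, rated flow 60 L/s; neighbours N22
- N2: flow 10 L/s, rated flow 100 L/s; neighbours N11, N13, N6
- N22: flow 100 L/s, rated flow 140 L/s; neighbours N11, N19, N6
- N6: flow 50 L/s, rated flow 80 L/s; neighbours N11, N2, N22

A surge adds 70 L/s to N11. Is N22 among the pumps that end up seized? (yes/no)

yes

Round 1 — N11 at 150 > 120. N11 seizes.
  N11 sheds 150 L/s to N13, N2, N22, N6: 37 each (2 lost).
    N13: 10+37 = 47 ≤ 60
    N2: 10+37 = 47 ≤ 100
    N22: 100+37 = 137 ≤ 140
    N6: 50+37 = 87 > 80
Round 2 — N6 seizes.
  N6 sheds 87 L/s to N2, N22: 43 each (1 lost).
    N2: 47+43 = 90 ≤ 100
    N22: 137+43 = 180 > 140
Round 3 — N22 seizes.
  N22 sheds 180 L/s to N19: 180 each.
    N19: 10+180 = 190 > 60
Round 4 — N19 seizes.
  N19 sheds 190 L/s: no online neighbours, lost.
No further seizures.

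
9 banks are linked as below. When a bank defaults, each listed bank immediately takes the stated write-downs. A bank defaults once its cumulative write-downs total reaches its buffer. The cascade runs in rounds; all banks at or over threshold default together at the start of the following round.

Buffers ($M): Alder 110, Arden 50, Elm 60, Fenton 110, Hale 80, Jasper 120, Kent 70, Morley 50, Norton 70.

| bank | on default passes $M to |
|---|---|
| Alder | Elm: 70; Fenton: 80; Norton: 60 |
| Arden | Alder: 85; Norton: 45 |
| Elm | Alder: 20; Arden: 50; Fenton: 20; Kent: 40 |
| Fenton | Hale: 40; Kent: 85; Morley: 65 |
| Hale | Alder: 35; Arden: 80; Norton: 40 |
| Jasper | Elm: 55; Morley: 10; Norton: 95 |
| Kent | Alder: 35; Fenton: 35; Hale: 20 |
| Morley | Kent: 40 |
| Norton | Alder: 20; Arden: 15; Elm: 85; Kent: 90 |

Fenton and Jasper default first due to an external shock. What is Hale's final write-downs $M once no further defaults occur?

60

Round 1 — Fenton, Jasper default (initial).
  Elm: +55 → 55 < 60
  Hale: +40 → 40 < 80
  Kent: +85 → 85 ≥ 70
  Morley: +65+10 → 75 ≥ 50
  Norton: +95 → 95 ≥ 70
Round 2 — Kent, Morley, Norton default.
  Alder: +35+20 → 55 < 110
  Arden: +15 → 15 < 50
  Elm: +85 → 140 ≥ 60
  Hale: +20 → 60 < 80
Round 3 — Elm defaults.
  Alder: +20 → 75 < 110
  Arden: +50 → 65 ≥ 50
Round 4 — Arden defaults.
  Alder: +85 → 160 ≥ 110
Round 5 — Alder defaults.
No further defaults.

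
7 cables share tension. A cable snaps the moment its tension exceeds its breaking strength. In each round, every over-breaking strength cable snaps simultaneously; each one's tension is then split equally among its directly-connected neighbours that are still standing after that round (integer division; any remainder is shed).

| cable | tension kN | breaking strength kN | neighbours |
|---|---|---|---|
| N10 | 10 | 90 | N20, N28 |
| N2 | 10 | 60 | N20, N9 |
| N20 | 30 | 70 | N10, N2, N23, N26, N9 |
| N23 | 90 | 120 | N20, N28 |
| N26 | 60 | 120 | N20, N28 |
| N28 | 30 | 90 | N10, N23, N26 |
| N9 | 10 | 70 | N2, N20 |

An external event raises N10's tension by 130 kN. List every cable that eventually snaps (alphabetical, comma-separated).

N10, N20, N23, N26, N28

Round 1 — N10 at 140 > 90. N10 snaps.
  N10 sheds 140 kN to N20, N28: 70 each.
    N20: 30+70 = 100 > 70
    N28: 30+70 = 100 > 90
Round 2 — N20, N28 snap.
  N20 sheds 100 kN to N2, N23, N26, N9: 25 each.
    N2: 10+25 = 35 ≤ 60
    N23: 90+25 = 115 ≤ 120
    N26: 60+25 = 85 ≤ 120
    N9: 10+25 = 35 ≤ 70
  N28 sheds 100 kN to N23, N26: 50 each.
    N23: 115+50 = 165 > 120
    N26: 85+50 = 135 > 120
Round 3 — N23, N26 snap.
  N23 sheds 165 kN: no online neighbours, lost.
  N26 sheds 135 kN: no online neighbours, lost.
No further breaks.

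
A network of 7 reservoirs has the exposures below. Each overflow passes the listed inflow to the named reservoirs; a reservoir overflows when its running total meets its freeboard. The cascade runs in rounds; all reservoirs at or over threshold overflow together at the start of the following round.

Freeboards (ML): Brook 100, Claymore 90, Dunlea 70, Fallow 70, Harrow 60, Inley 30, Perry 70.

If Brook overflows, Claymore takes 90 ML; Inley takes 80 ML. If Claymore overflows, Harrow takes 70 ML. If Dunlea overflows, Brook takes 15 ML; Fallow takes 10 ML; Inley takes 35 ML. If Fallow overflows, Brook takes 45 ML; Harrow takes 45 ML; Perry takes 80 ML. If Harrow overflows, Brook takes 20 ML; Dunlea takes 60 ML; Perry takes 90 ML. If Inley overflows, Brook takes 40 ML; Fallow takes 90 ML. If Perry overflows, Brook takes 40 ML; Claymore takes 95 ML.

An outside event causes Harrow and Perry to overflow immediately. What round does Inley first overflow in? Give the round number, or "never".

Round 1 — Harrow, Perry overflow (initial).
  Brook: +20+40 → 60 < 100
  Claymore: +95 → 95 ≥ 90
  Dunlea: +60 → 60 < 70
Round 2 — Claymore overflows.
No further overflows.

never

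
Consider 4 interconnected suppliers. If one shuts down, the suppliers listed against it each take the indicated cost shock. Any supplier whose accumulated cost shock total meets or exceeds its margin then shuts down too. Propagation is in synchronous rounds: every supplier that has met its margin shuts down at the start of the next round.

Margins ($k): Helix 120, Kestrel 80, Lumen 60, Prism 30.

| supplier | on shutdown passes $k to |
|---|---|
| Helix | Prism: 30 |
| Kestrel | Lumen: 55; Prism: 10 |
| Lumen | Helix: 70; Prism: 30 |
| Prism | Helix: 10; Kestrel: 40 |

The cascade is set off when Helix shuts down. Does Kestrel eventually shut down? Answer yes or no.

Round 1 — Helix shuts down (initial).
  Prism: +30 → 30 ≥ 30
Round 2 — Prism shuts down.
  Kestrel: +40 → 40 < 80
No further shutdowns.

no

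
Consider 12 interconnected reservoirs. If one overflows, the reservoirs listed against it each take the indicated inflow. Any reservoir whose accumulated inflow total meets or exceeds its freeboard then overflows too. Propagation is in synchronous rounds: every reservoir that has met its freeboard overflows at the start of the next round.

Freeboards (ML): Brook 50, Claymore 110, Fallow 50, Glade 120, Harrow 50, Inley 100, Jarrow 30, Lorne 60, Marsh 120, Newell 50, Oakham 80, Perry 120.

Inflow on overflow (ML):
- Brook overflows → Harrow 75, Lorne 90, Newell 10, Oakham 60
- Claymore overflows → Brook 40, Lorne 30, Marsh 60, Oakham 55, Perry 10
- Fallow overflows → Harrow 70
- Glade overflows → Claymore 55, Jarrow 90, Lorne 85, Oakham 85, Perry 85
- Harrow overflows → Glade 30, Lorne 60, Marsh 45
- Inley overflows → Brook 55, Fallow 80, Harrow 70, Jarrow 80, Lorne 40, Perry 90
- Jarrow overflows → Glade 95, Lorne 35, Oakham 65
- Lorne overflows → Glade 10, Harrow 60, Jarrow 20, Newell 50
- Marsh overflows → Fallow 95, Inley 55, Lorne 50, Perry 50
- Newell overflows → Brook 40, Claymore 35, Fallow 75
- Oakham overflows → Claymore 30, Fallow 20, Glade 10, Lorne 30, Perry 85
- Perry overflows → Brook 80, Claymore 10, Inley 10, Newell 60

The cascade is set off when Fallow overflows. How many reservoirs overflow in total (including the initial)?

4

Round 1 — Fallow overflows (initial).
  Harrow: +70 → 70 ≥ 50
Round 2 — Harrow overflows.
  Glade: +30 → 30 < 120
  Lorne: +60 → 60 ≥ 60
  Marsh: +45 → 45 < 120
Round 3 — Lorne overflows.
  Glade: +10 → 40 < 120
  Jarrow: +20 → 20 < 30
  Newell: +50 → 50 ≥ 50
Round 4 — Newell overflows.
  Brook: +40 → 40 < 50
  Claymore: +35 → 35 < 110
No further overflows.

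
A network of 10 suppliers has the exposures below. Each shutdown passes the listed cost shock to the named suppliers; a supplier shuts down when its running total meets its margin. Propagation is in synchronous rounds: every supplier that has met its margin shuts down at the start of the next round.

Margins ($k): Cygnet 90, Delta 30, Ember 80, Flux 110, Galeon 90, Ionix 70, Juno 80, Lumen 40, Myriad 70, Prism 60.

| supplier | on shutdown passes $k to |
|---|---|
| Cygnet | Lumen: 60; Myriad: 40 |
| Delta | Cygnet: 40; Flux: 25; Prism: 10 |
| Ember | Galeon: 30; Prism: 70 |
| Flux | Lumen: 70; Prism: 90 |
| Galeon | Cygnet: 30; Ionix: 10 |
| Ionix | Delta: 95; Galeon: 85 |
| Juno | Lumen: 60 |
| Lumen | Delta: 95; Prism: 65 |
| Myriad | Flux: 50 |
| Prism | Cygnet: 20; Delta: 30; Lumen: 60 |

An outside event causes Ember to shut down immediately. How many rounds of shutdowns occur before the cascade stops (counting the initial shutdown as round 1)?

Round 1 — Ember shuts down (initial).
  Galeon: +30 → 30 < 90
  Prism: +70 → 70 ≥ 60
Round 2 — Prism shuts down.
  Cygnet: +20 → 20 < 90
  Delta: +30 → 30 ≥ 30
  Lumen: +60 → 60 ≥ 40
Round 3 — Delta, Lumen shut down.
  Cygnet: +40 → 60 < 90
  Flux: +25 → 25 < 110
No further shutdowns.

3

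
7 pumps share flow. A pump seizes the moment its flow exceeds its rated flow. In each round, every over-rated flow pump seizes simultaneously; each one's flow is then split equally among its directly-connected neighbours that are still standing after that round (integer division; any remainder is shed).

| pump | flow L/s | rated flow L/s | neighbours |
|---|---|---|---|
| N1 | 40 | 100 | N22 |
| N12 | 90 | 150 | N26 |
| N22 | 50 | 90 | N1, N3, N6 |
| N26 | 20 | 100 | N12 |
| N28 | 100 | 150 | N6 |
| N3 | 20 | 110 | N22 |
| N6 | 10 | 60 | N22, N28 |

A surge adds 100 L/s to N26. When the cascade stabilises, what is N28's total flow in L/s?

Round 1 — N26 at 120 > 100. N26 seizes.
  N26 sheds 120 L/s to N12: 120 each.
    N12: 90+120 = 210 > 150
Round 2 — N12 seizes.
  N12 sheds 210 L/s: no online neighbours, lost.
No further seizures.

100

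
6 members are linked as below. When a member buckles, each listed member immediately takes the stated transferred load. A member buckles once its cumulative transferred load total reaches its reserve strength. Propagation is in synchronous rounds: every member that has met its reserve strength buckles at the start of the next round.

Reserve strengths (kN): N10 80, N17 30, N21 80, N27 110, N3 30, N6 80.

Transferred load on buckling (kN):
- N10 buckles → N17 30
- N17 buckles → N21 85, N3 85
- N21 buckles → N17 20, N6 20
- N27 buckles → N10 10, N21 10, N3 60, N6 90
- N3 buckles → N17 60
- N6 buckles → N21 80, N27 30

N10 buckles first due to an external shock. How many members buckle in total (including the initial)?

Round 1 — N10 buckles (initial).
  N17: +30 → 30 ≥ 30
Round 2 — N17 buckles.
  N21: +85 → 85 ≥ 80
  N3: +85 → 85 ≥ 30
Round 3 — N21, N3 buckle.
  N6: +20 → 20 < 80
No further bucklings.

4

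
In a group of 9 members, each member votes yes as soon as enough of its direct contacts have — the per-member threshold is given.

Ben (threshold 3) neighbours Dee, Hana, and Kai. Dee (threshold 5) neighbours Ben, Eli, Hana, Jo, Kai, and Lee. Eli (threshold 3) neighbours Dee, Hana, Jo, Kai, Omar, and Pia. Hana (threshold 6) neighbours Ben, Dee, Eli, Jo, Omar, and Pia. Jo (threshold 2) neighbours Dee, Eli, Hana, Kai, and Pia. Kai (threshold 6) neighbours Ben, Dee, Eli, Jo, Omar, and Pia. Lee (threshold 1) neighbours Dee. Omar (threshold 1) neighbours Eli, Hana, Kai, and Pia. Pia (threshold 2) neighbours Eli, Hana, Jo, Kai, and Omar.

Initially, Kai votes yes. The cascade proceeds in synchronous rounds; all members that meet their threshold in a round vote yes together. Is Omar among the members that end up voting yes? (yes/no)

yes

Round 1 — Kai votes yes (initial).
Round 2 — checking thresholds:
  Ben: 1 of 3 neighbours < 3, below threshold.
  Dee: 1 of 6 neighbours < 5, below threshold.
  Eli: 1 of 6 neighbours < 3, below threshold.
  Jo: 1 of 5 neighbours < 2, below threshold.
  Omar: 1 of 4 neighbours ≥ 1, votes yes.
  Pia: 1 of 5 neighbours < 2, below threshold.
Round 3 — checking thresholds:
  Ben: 1 of 3 neighbours < 3, below threshold.
  Dee: 1 of 6 neighbours < 5, below threshold.
  Eli: 2 of 6 neighbours < 3, below threshold.
  Hana: 1 of 6 neighbours < 6, below threshold.
  Jo: 1 of 5 neighbours < 2, below threshold.
  Pia: 2 of 5 neighbours ≥ 2, votes yes.
Round 4 — checking thresholds:
  Ben: 1 of 3 neighbours < 3, below threshold.
  Dee: 1 of 6 neighbours < 5, below threshold.
  Eli: 3 of 6 neighbours ≥ 3, votes yes.
  Hana: 2 of 6 neighbours < 6, below threshold.
  Jo: 2 of 5 neighbours ≥ 2, votes yes.
Round 5 — no new yes votes; cascade stops.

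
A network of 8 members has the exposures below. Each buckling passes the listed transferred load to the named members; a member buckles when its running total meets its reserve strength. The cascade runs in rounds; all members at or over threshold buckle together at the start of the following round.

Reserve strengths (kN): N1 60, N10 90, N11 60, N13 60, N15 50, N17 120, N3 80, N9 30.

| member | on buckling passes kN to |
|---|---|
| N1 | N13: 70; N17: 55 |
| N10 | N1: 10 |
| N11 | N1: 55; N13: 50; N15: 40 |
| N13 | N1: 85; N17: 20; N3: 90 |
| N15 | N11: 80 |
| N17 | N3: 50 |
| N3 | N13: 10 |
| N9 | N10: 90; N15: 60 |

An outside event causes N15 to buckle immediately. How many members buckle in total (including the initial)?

Round 1 — N15 buckles (initial).
  N11: +80 → 80 ≥ 60
Round 2 — N11 buckles.
  N1: +55 → 55 < 60
  N13: +50 → 50 < 60
No further bucklings.

2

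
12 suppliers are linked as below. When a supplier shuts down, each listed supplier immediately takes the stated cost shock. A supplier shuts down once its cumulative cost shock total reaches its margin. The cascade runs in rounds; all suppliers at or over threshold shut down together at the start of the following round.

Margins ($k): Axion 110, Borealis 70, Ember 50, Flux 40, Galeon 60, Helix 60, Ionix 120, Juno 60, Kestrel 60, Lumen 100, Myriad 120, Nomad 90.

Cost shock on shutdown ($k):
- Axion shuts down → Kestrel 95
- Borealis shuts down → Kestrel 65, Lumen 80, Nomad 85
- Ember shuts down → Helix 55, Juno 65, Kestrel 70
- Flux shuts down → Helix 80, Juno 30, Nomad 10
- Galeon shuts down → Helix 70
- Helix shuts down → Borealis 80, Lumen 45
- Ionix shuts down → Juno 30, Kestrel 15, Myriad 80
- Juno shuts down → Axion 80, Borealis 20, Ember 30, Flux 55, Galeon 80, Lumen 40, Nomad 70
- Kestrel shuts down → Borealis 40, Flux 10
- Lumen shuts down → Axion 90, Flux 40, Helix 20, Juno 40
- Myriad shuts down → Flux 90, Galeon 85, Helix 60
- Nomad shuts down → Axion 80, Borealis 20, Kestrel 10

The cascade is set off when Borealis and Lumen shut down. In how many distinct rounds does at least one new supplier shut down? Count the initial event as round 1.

4

Round 1 — Borealis, Lumen shut down (initial).
  Axion: +90 → 90 < 110
  Flux: +40 → 40 ≥ 40
  Helix: +20 → 20 < 60
  Juno: +40 → 40 < 60
  Kestrel: +65 → 65 ≥ 60
  Nomad: +85 → 85 < 90
Round 2 — Flux, Kestrel shut down.
  Helix: +80 → 100 ≥ 60
  Juno: +30 → 70 ≥ 60
  Nomad: +10 → 95 ≥ 90
Round 3 — Helix, Juno, Nomad shut down.
  Axion: +80+80 → 250 ≥ 110
  Ember: +30 → 30 < 50
  Galeon: +80 → 80 ≥ 60
Round 4 — Axion, Galeon shut down.
No further shutdowns.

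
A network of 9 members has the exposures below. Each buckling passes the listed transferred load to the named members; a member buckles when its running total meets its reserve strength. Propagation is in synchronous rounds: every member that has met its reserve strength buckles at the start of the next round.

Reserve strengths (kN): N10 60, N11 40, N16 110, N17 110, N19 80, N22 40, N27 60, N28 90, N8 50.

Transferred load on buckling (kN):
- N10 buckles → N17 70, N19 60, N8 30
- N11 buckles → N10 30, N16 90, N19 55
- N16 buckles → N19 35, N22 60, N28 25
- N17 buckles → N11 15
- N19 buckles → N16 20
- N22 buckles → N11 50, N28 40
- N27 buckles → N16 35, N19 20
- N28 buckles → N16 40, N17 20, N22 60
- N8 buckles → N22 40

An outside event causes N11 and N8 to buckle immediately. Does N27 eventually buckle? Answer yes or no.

no

Round 1 — N11, N8 buckle (initial).
  N10: +30 → 30 < 60
  N16: +90 → 90 < 110
  N19: +55 → 55 < 80
  N22: +40 → 40 ≥ 40
Round 2 — N22 buckles.
  N28: +40 → 40 < 90
No further bucklings.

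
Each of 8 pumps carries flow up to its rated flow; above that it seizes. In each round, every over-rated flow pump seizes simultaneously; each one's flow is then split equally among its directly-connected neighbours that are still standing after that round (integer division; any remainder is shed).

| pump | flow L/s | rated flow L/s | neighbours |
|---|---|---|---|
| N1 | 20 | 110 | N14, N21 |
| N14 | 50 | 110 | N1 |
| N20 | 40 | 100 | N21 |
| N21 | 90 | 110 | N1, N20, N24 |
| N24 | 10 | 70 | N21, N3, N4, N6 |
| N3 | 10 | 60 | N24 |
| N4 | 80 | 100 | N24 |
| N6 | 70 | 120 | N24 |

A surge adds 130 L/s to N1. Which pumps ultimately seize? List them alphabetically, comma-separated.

N1, N14, N20, N21, N24, N4

Round 1 — N1 at 150 > 110. N1 seizes.
  N1 sheds 150 L/s to N14, N21: 75 each.
    N14: 50+75 = 125 > 110
    N21: 90+75 = 165 > 110
Round 2 — N14, N21 seize.
  N14 sheds 125 L/s: no online neighbours, lost.
  N21 sheds 165 L/s to N20, N24: 82 each (1 lost).
    N20: 40+82 = 122 > 100
    N24: 10+82 = 92 > 70
Round 3 — N20, N24 seize.
  N20 sheds 122 L/s: no online neighbours, lost.
  N24 sheds 92 L/s to N3, N4, N6: 30 each (2 lost).
    N3: 10+30 = 40 ≤ 60
    N4: 80+30 = 110 > 100
    N6: 70+30 = 100 ≤ 120
Round 4 — N4 seizes.
  N4 sheds 110 L/s: no online neighbours, lost.
No further seizures.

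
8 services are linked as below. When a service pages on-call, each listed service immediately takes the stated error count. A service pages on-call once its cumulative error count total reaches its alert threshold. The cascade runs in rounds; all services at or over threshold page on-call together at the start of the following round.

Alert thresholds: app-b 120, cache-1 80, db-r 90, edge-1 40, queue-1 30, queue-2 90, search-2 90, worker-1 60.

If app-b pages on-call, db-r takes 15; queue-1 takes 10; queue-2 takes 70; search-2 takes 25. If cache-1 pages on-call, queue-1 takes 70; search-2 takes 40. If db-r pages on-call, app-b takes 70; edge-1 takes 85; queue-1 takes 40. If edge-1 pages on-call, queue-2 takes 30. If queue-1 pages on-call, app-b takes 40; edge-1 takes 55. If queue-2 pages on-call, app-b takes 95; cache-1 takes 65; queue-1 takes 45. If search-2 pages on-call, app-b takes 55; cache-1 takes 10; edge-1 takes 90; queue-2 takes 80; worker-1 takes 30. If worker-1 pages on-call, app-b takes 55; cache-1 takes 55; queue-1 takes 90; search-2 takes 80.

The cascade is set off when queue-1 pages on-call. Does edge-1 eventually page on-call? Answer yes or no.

Round 1 — queue-1 pages on-call (initial).
  app-b: +40 → 40 < 120
  edge-1: +55 → 55 ≥ 40
Round 2 — edge-1 pages on-call.
  queue-2: +30 → 30 < 90
No further pages.

yes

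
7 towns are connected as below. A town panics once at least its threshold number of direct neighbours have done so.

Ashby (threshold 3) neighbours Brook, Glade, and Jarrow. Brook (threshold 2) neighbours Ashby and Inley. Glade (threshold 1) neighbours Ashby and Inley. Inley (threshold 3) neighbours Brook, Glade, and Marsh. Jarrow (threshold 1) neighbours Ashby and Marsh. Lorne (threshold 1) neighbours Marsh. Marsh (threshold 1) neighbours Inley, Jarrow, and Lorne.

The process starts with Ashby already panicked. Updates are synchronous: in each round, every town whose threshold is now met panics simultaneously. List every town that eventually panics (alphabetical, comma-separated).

Round 1 — Ashby panics (initial).
Round 2 — checking thresholds:
  Brook: 1 of 2 neighbours < 2, below threshold.
  Glade: 1 of 2 neighbours ≥ 1, panics.
  Jarrow: 1 of 2 neighbours ≥ 1, panics.
Round 3 — checking thresholds:
  Brook: 1 of 2 neighbours < 2, below threshold.
  Inley: 1 of 3 neighbours < 3, below threshold.
  Marsh: 1 of 3 neighbours ≥ 1, panics.
Round 4 — checking thresholds:
  Brook: 1 of 2 neighbours < 2, below threshold.
  Inley: 2 of 3 neighbours < 3, below threshold.
  Lorne: 1 of 1 neighbours ≥ 1, panics.
Round 5 — no new panics; cascade stops.

Ashby, Glade, Jarrow, Lorne, Marsh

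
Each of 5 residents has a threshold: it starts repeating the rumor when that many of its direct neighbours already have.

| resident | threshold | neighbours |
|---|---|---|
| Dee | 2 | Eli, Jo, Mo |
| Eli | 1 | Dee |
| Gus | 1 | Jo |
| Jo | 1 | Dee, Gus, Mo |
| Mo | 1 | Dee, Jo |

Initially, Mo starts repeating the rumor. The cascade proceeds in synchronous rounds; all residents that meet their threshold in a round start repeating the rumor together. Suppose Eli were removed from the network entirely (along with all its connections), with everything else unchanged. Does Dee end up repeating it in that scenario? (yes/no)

yes

With Eli removed:
Round 1 — Mo starts repeating the rumor (initial).
Round 2 — checking thresholds:
  Dee: 1 of 2 neighbours < 2, holds.
  Jo: 1 of 3 neighbours ≥ 1, starts repeating the rumor.
Round 3 — checking thresholds:
  Dee: 2 of 2 neighbours ≥ 2, starts repeating the rumor.
  Gus: 1 of 1 neighbours ≥ 1, starts repeating the rumor.
Round 4 — no new spreads; cascade stops.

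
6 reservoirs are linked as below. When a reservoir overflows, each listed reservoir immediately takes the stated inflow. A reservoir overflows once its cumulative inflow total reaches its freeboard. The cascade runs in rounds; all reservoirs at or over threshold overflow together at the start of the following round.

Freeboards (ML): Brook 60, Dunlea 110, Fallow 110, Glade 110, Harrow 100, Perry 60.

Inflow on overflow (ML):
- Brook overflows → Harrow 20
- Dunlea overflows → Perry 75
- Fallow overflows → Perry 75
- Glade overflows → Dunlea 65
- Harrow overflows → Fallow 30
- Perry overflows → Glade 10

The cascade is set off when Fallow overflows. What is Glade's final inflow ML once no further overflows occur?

Round 1 — Fallow overflows (initial).
  Perry: +75 → 75 ≥ 60
Round 2 — Perry overflows.
  Glade: +10 → 10 < 110
No further overflows.

10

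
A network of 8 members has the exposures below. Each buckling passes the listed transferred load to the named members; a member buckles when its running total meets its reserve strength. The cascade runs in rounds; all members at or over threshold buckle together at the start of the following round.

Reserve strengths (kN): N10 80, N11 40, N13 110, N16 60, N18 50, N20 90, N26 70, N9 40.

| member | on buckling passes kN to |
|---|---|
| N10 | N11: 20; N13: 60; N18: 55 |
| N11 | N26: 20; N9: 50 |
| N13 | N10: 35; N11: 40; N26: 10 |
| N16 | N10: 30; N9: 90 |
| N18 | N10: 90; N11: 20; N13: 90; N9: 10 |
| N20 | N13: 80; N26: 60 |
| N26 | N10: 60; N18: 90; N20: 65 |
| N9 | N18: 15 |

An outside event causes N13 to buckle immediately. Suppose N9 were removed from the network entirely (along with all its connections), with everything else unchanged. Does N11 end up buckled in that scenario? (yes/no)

yes

With N9 removed:
Round 1 — N13 buckles (initial).
  N10: +35 → 35 < 80
  N11: +40 → 40 ≥ 40
  N26: +10 → 10 < 70
Round 2 — N11 buckles.
  N26: +20 → 30 < 70
No further bucklings.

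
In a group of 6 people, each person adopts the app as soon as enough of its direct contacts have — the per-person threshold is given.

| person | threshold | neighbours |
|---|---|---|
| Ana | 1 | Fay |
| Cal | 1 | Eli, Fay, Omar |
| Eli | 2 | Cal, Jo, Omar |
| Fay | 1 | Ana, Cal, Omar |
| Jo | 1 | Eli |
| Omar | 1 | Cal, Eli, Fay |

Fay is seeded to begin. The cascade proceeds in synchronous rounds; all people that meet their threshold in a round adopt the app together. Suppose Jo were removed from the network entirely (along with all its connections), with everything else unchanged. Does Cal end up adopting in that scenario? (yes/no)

With Jo removed:
Round 1 — Fay adopts the app (initial).
Round 2 — checking thresholds:
  Ana: 1 of 1 neighbours ≥ 1, adopts the app.
  Cal: 1 of 3 neighbours ≥ 1, adopts the app.
  Omar: 1 of 3 neighbours ≥ 1, adopts the app.
Round 3 — checking thresholds:
  Eli: 2 of 2 neighbours ≥ 2, adopts the app.
Round 4 — no new adoptions; cascade stops.

yes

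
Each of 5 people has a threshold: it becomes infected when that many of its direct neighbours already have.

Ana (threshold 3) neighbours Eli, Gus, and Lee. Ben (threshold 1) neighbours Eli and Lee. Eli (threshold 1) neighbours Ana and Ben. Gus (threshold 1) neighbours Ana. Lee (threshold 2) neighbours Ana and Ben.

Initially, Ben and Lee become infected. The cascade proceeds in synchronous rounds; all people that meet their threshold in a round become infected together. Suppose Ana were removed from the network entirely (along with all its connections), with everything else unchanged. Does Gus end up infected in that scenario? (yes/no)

With Ana removed:
Round 1 — Ben, Lee become infected (initial).
Round 2 — checking thresholds:
  Eli: 1 of 1 neighbours ≥ 1, becomes infected.
Round 3 — no new infections; cascade stops.

no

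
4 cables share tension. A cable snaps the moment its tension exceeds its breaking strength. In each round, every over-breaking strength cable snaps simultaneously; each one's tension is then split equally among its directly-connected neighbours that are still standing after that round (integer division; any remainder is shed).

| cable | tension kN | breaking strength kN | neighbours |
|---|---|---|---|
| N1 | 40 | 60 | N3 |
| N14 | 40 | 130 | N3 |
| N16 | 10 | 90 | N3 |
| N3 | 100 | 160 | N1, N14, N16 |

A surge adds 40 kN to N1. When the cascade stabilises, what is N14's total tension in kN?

Round 1 — N1 at 80 > 60. N1 snaps.
  N1 sheds 80 kN to N3: 80 each.
    N3: 100+80 = 180 > 160
Round 2 — N3 snaps.
  N3 sheds 180 kN to N14, N16: 90 each.
    N14: 40+90 = 130 ≤ 130
    N16: 10+90 = 100 > 90
Round 3 — N16 snaps.
  N16 sheds 100 kN: no online neighbours, lost.
No further breaks.

130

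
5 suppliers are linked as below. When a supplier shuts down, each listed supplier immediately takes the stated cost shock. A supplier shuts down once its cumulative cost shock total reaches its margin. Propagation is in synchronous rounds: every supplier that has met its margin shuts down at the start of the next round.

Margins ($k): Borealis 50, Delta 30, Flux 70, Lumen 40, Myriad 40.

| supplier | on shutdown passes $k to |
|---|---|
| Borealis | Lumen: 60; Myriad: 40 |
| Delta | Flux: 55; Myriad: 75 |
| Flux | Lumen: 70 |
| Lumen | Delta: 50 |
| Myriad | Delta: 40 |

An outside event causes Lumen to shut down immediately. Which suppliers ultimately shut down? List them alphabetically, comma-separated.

Round 1 — Lumen shuts down (initial).
  Delta: +50 → 50 ≥ 30
Round 2 — Delta shuts down.
  Flux: +55 → 55 < 70
  Myriad: +75 → 75 ≥ 40
Round 3 — Myriad shuts down.
No further shutdowns.

Delta, Lumen, Myriad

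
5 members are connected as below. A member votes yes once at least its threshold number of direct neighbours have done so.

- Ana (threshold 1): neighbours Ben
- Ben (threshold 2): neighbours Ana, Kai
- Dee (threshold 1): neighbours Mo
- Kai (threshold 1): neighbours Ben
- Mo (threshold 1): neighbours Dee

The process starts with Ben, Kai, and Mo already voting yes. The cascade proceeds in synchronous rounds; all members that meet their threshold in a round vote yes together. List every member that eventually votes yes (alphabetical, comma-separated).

Ana, Ben, Dee, Kai, Mo

Round 1 — Ben, Kai, Mo vote yes (initial).
Round 2 — checking thresholds:
  Ana: 1 of 1 neighbours ≥ 1, votes yes.
  Dee: 1 of 1 neighbours ≥ 1, votes yes.
Round 3 — no new yes votes; cascade stops.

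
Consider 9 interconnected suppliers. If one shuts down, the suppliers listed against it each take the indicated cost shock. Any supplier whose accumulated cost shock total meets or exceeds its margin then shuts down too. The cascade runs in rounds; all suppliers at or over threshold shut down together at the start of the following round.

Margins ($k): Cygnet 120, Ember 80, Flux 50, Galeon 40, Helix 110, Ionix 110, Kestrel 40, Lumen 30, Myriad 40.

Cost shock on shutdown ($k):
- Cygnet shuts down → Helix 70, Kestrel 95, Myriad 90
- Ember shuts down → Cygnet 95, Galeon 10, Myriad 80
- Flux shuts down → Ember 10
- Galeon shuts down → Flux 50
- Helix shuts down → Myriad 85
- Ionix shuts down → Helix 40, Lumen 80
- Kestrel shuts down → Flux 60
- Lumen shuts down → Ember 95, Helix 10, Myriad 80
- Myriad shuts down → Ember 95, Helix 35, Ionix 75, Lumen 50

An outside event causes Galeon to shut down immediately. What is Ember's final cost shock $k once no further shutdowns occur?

10

Round 1 — Galeon shuts down (initial).
  Flux: +50 → 50 ≥ 50
Round 2 — Flux shuts down.
  Ember: +10 → 10 < 80
No further shutdowns.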